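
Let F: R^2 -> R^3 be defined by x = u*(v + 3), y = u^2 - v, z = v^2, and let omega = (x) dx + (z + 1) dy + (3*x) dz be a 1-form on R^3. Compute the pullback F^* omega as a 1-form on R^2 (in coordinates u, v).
F^* omega = (u*(3*v^2 + 6*v + 11)) du + (u^2*v + 3*u^2 + 6*u*v^2 + 18*u*v - v^2 - 1) dv

Using F^*(f dg) = (f ∘ F) d(g ∘ F), substitute each coordinate x_i by F_i(u, v) in f_i, and replace dx_i by d F_i = (∂F_i/∂u) du + (∂F_i/∂v) dv.
  For the x component: f_1(F) = u*(v + 3); d F_1 = (v + 3) du + (u) dv
  For the y component: f_2(F) = v^2 + 1; d F_2 = (2*u) du + (-1) dv
  For the z component: f_3(F) = 3*u*(v + 3); d F_3 = (0) du + (2*v) dv
Combining and collecting du, dv coefficients:
  coeff of du: u*(3*v^2 + 6*v + 11)
  coeff of dv: u^2*v + 3*u^2 + 6*u*v^2 + 18*u*v - v^2 - 1
F^* omega = (u*(3*v^2 + 6*v + 11)) du + (u^2*v + 3*u^2 + 6*u*v^2 + 18*u*v - v^2 - 1) dv.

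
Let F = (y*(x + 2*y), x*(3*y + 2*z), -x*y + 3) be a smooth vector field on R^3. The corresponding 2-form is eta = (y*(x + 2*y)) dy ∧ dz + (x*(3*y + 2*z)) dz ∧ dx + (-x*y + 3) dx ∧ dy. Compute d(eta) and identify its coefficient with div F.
d(eta) = (3*x + y) dx ∧ dy ∧ dz; div F = 3*x + y

For a 2-form in R^3 of the form above, applying d gives a 3-form with coefficient ∂P/∂x + ∂Q/∂y + ∂R/∂z:
  ∂P/∂x = y
  ∂Q/∂y = 3*x
  ∂R/∂z = 0
Sum = 3*x + y, which is exactly div F.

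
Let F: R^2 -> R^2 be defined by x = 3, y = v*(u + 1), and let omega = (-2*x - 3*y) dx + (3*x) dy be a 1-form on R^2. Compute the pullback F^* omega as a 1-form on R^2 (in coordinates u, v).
F^* omega = (9*v) du + (9*u + 9) dv

Using F^*(f dg) = (f ∘ F) d(g ∘ F), substitute each coordinate x_i by F_i(u, v) in f_i, and replace dx_i by d F_i = (∂F_i/∂u) du + (∂F_i/∂v) dv.
  For the x component: f_1(F) = -3*u*v - 3*v - 6; d F_1 = (0) du + (0) dv
  For the y component: f_2(F) = 9; d F_2 = (v) du + (u + 1) dv
Combining and collecting du, dv coefficients:
  coeff of du: 9*v
  coeff of dv: 9*u + 9
F^* omega = (9*v) du + (9*u + 9) dv.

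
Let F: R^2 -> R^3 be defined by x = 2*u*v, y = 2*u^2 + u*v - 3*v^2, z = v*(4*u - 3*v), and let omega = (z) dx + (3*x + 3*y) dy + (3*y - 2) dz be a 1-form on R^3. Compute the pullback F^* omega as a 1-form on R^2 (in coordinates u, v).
F^* omega = (24*u^3 + 66*u^2*v - 7*u*v^2 - 51*v^3 - 8*v) du + (30*u^3 - 43*u^2*v - 123*u*v^2 - 8*u + 108*v^3 + 12*v) dv

Using F^*(f dg) = (f ∘ F) d(g ∘ F), substitute each coordinate x_i by F_i(u, v) in f_i, and replace dx_i by d F_i = (∂F_i/∂u) du + (∂F_i/∂v) dv.
  For the x component: f_1(F) = v*(4*u - 3*v); d F_1 = (2*v) du + (2*u) dv
  For the y component: f_2(F) = 6*u^2 + 9*u*v - 9*v^2; d F_2 = (4*u + v) du + (u - 6*v) dv
  For the z component: f_3(F) = 6*u^2 + 3*u*v - 9*v^2 - 2; d F_3 = (4*v) du + (4*u - 6*v) dv
Combining and collecting du, dv coefficients:
  coeff of du: 24*u^3 + 66*u^2*v - 7*u*v^2 - 51*v^3 - 8*v
  coeff of dv: 30*u^3 - 43*u^2*v - 123*u*v^2 - 8*u + 108*v^3 + 12*v
F^* omega = (24*u^3 + 66*u^2*v - 7*u*v^2 - 51*v^3 - 8*v) du + (30*u^3 - 43*u^2*v - 123*u*v^2 - 8*u + 108*v^3 + 12*v) dv.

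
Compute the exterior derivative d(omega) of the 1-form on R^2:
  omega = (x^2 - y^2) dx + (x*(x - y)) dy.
d(omega) = (2*x + y) dx ∧ dy

For a 1-form omega = sum_i f_i dx_i, the exterior derivative is
  d(omega) = sum_{i < j} (∂f_j/∂x_i - ∂f_i/∂x_j) dx_i ∧ dx_j.
  coefficient of dx ∧ dy: ∂f_2/∂x - ∂f_1/∂y = ∂(x*(x - y))/∂x - ∂(x^2 - y^2)/∂y = 2*x + y
Assembling: d(omega) = (2*x + y) dx ∧ dy.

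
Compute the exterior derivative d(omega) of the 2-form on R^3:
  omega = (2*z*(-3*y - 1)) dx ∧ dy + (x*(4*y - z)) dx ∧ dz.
d(omega) = (-4*x - 6*y - 2) dx ∧ dy ∧ dz

For a 2-form omega = sum_{i<j} g_{ij} dx_i ∧ dx_j, the exterior derivative is
  d(omega) = sum_{i<j} d(g_{ij}) ∧ dx_i ∧ dx_j = sum_{i<j, k} (∂g_{ij}/∂x_k) dx_k ∧ dx_i ∧ dx_j.
Expand each term, using dx_k ∧ dx_i ∧ dx_j = sgn(permutation) dx_{(a)} ∧ dx_{(b)} ∧ dx_{(c)} with (a < b < c) sorted:
  d(2*z*(-3*y - 1)) includes (∂/∂z)(2*z*(-3*y - 1)) dz = (-6*y - 2) dz, which multiplied by dx ∧ dy gives (-6*y - 2) dx ∧ dy ∧ dz
  d(x*(4*y - z)) includes (∂/∂y)(x*(4*y - z)) dy = (4*x) dy, which multiplied by dx ∧ dz gives (-4*x) dx ∧ dy ∧ dz
Collecting like 3-forms: d(omega) = (-4*x - 6*y - 2) dx ∧ dy ∧ dz.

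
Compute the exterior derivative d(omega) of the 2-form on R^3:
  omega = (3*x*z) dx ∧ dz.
d(omega) = 0

For a 2-form omega = sum_{i<j} g_{ij} dx_i ∧ dx_j, the exterior derivative is
  d(omega) = sum_{i<j} d(g_{ij}) ∧ dx_i ∧ dx_j = sum_{i<j, k} (∂g_{ij}/∂x_k) dx_k ∧ dx_i ∧ dx_j.
Expand each term, using dx_k ∧ dx_i ∧ dx_j = sgn(permutation) dx_{(a)} ∧ dx_{(b)} ∧ dx_{(c)} with (a < b < c) sorted:

Collecting like 3-forms: d(omega) = 0.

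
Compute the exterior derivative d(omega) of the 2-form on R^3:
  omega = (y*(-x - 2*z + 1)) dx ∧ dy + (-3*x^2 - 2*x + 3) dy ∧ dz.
d(omega) = (-6*x - 2*y - 2) dx ∧ dy ∧ dz

For a 2-form omega = sum_{i<j} g_{ij} dx_i ∧ dx_j, the exterior derivative is
  d(omega) = sum_{i<j} d(g_{ij}) ∧ dx_i ∧ dx_j = sum_{i<j, k} (∂g_{ij}/∂x_k) dx_k ∧ dx_i ∧ dx_j.
Expand each term, using dx_k ∧ dx_i ∧ dx_j = sgn(permutation) dx_{(a)} ∧ dx_{(b)} ∧ dx_{(c)} with (a < b < c) sorted:
  d(y*(-x - 2*z + 1)) includes (∂/∂z)(y*(-x - 2*z + 1)) dz = (-2*y) dz, which multiplied by dx ∧ dy gives (-2*y) dx ∧ dy ∧ dz
  d(-3*x^2 - 2*x + 3) includes (∂/∂x)(-3*x^2 - 2*x + 3) dx = (-6*x - 2) dx, which multiplied by dy ∧ dz gives (-6*x - 2) dx ∧ dy ∧ dz
Collecting like 3-forms: d(omega) = (-6*x - 2*y - 2) dx ∧ dy ∧ dz.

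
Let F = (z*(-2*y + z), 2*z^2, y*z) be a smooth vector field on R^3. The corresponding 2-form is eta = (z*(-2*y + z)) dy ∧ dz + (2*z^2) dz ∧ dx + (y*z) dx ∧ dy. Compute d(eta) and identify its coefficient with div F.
d(eta) = (y) dx ∧ dy ∧ dz; div F = y

For a 2-form in R^3 of the form above, applying d gives a 3-form with coefficient ∂P/∂x + ∂Q/∂y + ∂R/∂z:
  ∂P/∂x = 0
  ∂Q/∂y = 0
  ∂R/∂z = y
Sum = y, which is exactly div F.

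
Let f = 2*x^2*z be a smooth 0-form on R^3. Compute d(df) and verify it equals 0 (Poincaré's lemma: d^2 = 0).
d(df) = 0

Step 1: df = sum_i (∂f/∂x_i) dx_i = (4*x*z) dx + (0) dy + (2*x^2) dz.
Step 2: Apply d again. Using the 1-form formula, the coefficient of dx ∧ dy in d(df) is ∂^2 f/∂x ∂y - ∂^2 f/∂y ∂x = (0) - (0) = 0 (equality of mixed partials for smooth f).
Similarly for dx ∧ dz and dy ∧ dz — all coefficients vanish. So d(df) = 0.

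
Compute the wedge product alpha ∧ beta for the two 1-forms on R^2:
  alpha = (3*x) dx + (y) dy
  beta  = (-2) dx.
alpha ∧ beta = (2*y) dx ∧ dy

Distribute the wedge, using dx_i ∧ dx_j = -dx_j ∧ dx_i and dx_i ∧ dx_i = 0. For each pair (i, j) with i < j, the coefficient of dx_i ∧ dx_j in alpha ∧ beta is (alpha_i * beta_j - alpha_j * beta_i). Collecting: alpha ∧ beta = (2*y) dx ∧ dy.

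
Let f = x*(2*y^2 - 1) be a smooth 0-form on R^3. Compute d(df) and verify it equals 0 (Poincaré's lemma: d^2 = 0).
d(df) = 0

Step 1: df = sum_i (∂f/∂x_i) dx_i = (2*y^2 - 1) dx + (4*x*y) dy + (0) dz.
Step 2: Apply d again. Using the 1-form formula, the coefficient of dx ∧ dy in d(df) is ∂^2 f/∂x ∂y - ∂^2 f/∂y ∂x = (4*y) - (4*y) = 0 (equality of mixed partials for smooth f).
Similarly for dx ∧ dz and dy ∧ dz — all coefficients vanish. So d(df) = 0.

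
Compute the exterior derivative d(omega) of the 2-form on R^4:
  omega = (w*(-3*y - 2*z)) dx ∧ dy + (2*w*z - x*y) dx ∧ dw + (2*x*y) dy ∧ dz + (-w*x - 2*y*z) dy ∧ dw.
d(omega) = (-2*w + 2*y) dx ∧ dy ∧ dz + (-w + x - 3*y - 2*z) dx ∧ dy ∧ dw + (-2*w) dx ∧ dz ∧ dw + (2*y) dy ∧ dz ∧ dw

For a 2-form omega = sum_{i<j} g_{ij} dx_i ∧ dx_j, the exterior derivative is
  d(omega) = sum_{i<j} d(g_{ij}) ∧ dx_i ∧ dx_j = sum_{i<j, k} (∂g_{ij}/∂x_k) dx_k ∧ dx_i ∧ dx_j.
Expand each term, using dx_k ∧ dx_i ∧ dx_j = sgn(permutation) dx_{(a)} ∧ dx_{(b)} ∧ dx_{(c)} with (a < b < c) sorted:
  d(w*(-3*y - 2*z)) includes (∂/∂z)(w*(-3*y - 2*z)) dz = (-2*w) dz, which multiplied by dx ∧ dy gives (-2*w) dx ∧ dy ∧ dz
  d(w*(-3*y - 2*z)) includes (∂/∂w)(w*(-3*y - 2*z)) dw = (-3*y - 2*z) dw, which multiplied by dx ∧ dy gives (-3*y - 2*z) dx ∧ dy ∧ dw
  d(2*w*z - x*y) includes (∂/∂y)(2*w*z - x*y) dy = (-x) dy, which multiplied by dx ∧ dw gives (x) dx ∧ dy ∧ dw
  d(2*w*z - x*y) includes (∂/∂z)(2*w*z - x*y) dz = (2*w) dz, which multiplied by dx ∧ dw gives (-2*w) dx ∧ dz ∧ dw
  d(2*x*y) includes (∂/∂x)(2*x*y) dx = (2*y) dx, which multiplied by dy ∧ dz gives (2*y) dx ∧ dy ∧ dz
  d(-w*x - 2*y*z) includes (∂/∂x)(-w*x - 2*y*z) dx = (-w) dx, which multiplied by dy ∧ dw gives (-w) dx ∧ dy ∧ dw
  d(-w*x - 2*y*z) includes (∂/∂z)(-w*x - 2*y*z) dz = (-2*y) dz, which multiplied by dy ∧ dw gives (2*y) dy ∧ dz ∧ dw
Collecting like 3-forms: d(omega) = (-2*w + 2*y) dx ∧ dy ∧ dz + (-w + x - 3*y - 2*z) dx ∧ dy ∧ dw + (-2*w) dx ∧ dz ∧ dw + (2*y) dy ∧ dz ∧ dw.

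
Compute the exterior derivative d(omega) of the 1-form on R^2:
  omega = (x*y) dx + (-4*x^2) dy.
d(omega) = (-9*x) dx ∧ dy

For a 1-form omega = sum_i f_i dx_i, the exterior derivative is
  d(omega) = sum_{i < j} (∂f_j/∂x_i - ∂f_i/∂x_j) dx_i ∧ dx_j.
  coefficient of dx ∧ dy: ∂f_2/∂x - ∂f_1/∂y = ∂(-4*x^2)/∂x - ∂(x*y)/∂y = -9*x
Assembling: d(omega) = (-9*x) dx ∧ dy.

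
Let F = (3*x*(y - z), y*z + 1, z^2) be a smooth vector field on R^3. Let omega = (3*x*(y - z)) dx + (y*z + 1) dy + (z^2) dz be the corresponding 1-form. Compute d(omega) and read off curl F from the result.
d(omega) = (-y) dy ∧ dz + (-3*x) dz ∧ dx + (-3*x) dx ∧ dy; curl F = (-y, -3*x, -3*x)

d omega = sum_{i<j} (∂f_j/∂x_i - ∂f_i/∂x_j) dx_i ∧ dx_j. Under the identification (dy ∧ dz, dz ∧ dx, dx ∧ dy) ↔ (e_x, e_y, e_z), the coefficients are exactly the components of curl F. Compute:
  ∂R/∂y - ∂Q/∂z = (0) - (y) = -y
  ∂P/∂z - ∂R/∂x = (-3*x) - (0) = -3*x
  ∂Q/∂x - ∂P/∂y = (0) - (3*x) = -3*x.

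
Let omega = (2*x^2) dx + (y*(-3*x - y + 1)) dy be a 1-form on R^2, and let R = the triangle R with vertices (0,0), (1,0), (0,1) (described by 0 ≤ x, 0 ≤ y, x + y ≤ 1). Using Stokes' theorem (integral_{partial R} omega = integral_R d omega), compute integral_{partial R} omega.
integral_(partial R) omega = -1/2

Stokes: integral_partial_R omega = integral_R d omega with d omega = (∂Q/∂x - ∂P/∂y) dx ∧ dy.
  ∂Q/∂x = -3*y
  ∂P/∂y = 0
  integrand = ∂Q/∂x - ∂P/∂y = -3*y.
Integrating over R: integral_0^1 integral_0^{1-x} (-3*y) dy dx = -1/2.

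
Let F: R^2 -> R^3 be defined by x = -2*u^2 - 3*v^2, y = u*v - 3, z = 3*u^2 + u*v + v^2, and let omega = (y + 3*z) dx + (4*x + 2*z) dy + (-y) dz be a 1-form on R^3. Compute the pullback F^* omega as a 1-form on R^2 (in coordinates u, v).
F^* omega = (-36*u^3 - 24*u^2*v - 11*u*v^2 + 30*u - 10*v^3 + 3*v) du + (-2*u^3 - 53*u^2*v - 36*u*v^2 + 3*u - 18*v^3 + 24*v) dv

Using F^*(f dg) = (f ∘ F) d(g ∘ F), substitute each coordinate x_i by F_i(u, v) in f_i, and replace dx_i by d F_i = (∂F_i/∂u) du + (∂F_i/∂v) dv.
  For the x component: f_1(F) = 9*u^2 + 4*u*v + 3*v^2 - 3; d F_1 = (-4*u) du + (-6*v) dv
  For the y component: f_2(F) = -2*u^2 + 2*u*v - 10*v^2; d F_2 = (v) du + (u) dv
  For the z component: f_3(F) = -u*v + 3; d F_3 = (6*u + v) du + (u + 2*v) dv
Combining and collecting du, dv coefficients:
  coeff of du: -36*u^3 - 24*u^2*v - 11*u*v^2 + 30*u - 10*v^3 + 3*v
  coeff of dv: -2*u^3 - 53*u^2*v - 36*u*v^2 + 3*u - 18*v^3 + 24*v
F^* omega = (-36*u^3 - 24*u^2*v - 11*u*v^2 + 30*u - 10*v^3 + 3*v) du + (-2*u^3 - 53*u^2*v - 36*u*v^2 + 3*u - 18*v^3 + 24*v) dv.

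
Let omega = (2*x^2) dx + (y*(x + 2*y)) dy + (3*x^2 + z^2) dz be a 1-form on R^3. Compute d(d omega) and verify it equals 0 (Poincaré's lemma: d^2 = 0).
d(d omega) = 0

Step 1: d omega = sum_{i<j} (∂f_j/∂x_i - ∂f_i/∂x_j) dx_i ∧ dx_j:
  coeff of dx ∧ dy: y
  coeff of dx ∧ dz: 6*x
  coeff of dy ∧ dz: 0
Step 2: Apply d again to each 2-form coefficient. The only possible 3-form in R^3 is dx ∧ dy ∧ dz, with coefficient
  ∂(coeff of dy∧dz)/∂x - ∂(coeff of dx∧dz)/∂y + ∂(coeff of dx∧dy)/∂z
  = ∂/∂x (0) - ∂/∂y (6*x) + ∂/∂z (y).
Each of these terms simplifies to sums of mixed partials that cancel in pairs. The result is 0 (by equality of mixed partials for smooth functions — Schwarz / Clairaut).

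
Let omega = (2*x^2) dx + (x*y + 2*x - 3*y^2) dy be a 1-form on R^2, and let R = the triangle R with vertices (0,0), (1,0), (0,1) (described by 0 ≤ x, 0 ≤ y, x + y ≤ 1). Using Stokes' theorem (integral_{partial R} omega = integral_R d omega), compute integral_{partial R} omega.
integral_(partial R) omega = 7/6

Stokes: integral_partial_R omega = integral_R d omega with d omega = (∂Q/∂x - ∂P/∂y) dx ∧ dy.
  ∂Q/∂x = y + 2
  ∂P/∂y = 0
  integrand = ∂Q/∂x - ∂P/∂y = y + 2.
Integrating over R: integral_0^1 integral_0^{1-x} (y + 2) dy dx = 7/6.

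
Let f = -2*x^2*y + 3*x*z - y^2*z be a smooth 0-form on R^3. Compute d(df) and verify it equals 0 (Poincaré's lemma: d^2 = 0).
d(df) = 0

Step 1: df = sum_i (∂f/∂x_i) dx_i = (-4*x*y + 3*z) dx + (-2*x^2 - 2*y*z) dy + (3*x - y^2) dz.
Step 2: Apply d again. Using the 1-form formula, the coefficient of dx ∧ dy in d(df) is ∂^2 f/∂x ∂y - ∂^2 f/∂y ∂x = (-4*x) - (-4*x) = 0 (equality of mixed partials for smooth f).
Similarly for dx ∧ dz and dy ∧ dz — all coefficients vanish. So d(df) = 0.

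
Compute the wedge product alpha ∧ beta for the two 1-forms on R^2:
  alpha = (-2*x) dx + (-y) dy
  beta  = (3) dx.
alpha ∧ beta = (3*y) dx ∧ dy

Distribute the wedge, using dx_i ∧ dx_j = -dx_j ∧ dx_i and dx_i ∧ dx_i = 0. For each pair (i, j) with i < j, the coefficient of dx_i ∧ dx_j in alpha ∧ beta is (alpha_i * beta_j - alpha_j * beta_i). Collecting: alpha ∧ beta = (3*y) dx ∧ dy.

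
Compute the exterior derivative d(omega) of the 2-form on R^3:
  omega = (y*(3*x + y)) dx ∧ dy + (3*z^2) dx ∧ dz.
d(omega) = 0

For a 2-form omega = sum_{i<j} g_{ij} dx_i ∧ dx_j, the exterior derivative is
  d(omega) = sum_{i<j} d(g_{ij}) ∧ dx_i ∧ dx_j = sum_{i<j, k} (∂g_{ij}/∂x_k) dx_k ∧ dx_i ∧ dx_j.
Expand each term, using dx_k ∧ dx_i ∧ dx_j = sgn(permutation) dx_{(a)} ∧ dx_{(b)} ∧ dx_{(c)} with (a < b < c) sorted:

Collecting like 3-forms: d(omega) = 0.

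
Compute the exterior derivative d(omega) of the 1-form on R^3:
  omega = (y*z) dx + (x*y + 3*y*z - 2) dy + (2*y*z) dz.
d(omega) = (y - z) dx ∧ dy + (-y) dx ∧ dz + (-3*y + 2*z) dy ∧ dz

For a 1-form omega = sum_i f_i dx_i, the exterior derivative is
  d(omega) = sum_{i < j} (∂f_j/∂x_i - ∂f_i/∂x_j) dx_i ∧ dx_j.
  coefficient of dx ∧ dy: ∂f_2/∂x - ∂f_1/∂y = ∂(x*y + 3*y*z - 2)/∂x - ∂(y*z)/∂y = y - z
  coefficient of dx ∧ dz: ∂f_3/∂x - ∂f_1/∂z = ∂(2*y*z)/∂x - ∂(y*z)/∂z = -y
  coefficient of dy ∧ dz: ∂f_3/∂y - ∂f_2/∂z = ∂(2*y*z)/∂y - ∂(x*y + 3*y*z - 2)/∂z = -3*y + 2*z
Assembling: d(omega) = (y - z) dx ∧ dy + (-y) dx ∧ dz + (-3*y + 2*z) dy ∧ dz.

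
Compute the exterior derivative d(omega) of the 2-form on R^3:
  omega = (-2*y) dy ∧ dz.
d(omega) = 0

For a 2-form omega = sum_{i<j} g_{ij} dx_i ∧ dx_j, the exterior derivative is
  d(omega) = sum_{i<j} d(g_{ij}) ∧ dx_i ∧ dx_j = sum_{i<j, k} (∂g_{ij}/∂x_k) dx_k ∧ dx_i ∧ dx_j.
Expand each term, using dx_k ∧ dx_i ∧ dx_j = sgn(permutation) dx_{(a)} ∧ dx_{(b)} ∧ dx_{(c)} with (a < b < c) sorted:

Collecting like 3-forms: d(omega) = 0.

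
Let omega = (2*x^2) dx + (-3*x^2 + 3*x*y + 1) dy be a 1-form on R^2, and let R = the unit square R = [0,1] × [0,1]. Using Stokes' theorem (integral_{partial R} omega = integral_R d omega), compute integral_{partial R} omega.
integral_(partial R) omega = -3/2

Stokes: integral_partial_R omega = integral_R d omega with d omega = (∂Q/∂x - ∂P/∂y) dx ∧ dy.
  ∂Q/∂x = -6*x + 3*y
  ∂P/∂y = 0
  integrand = ∂Q/∂x - ∂P/∂y = -6*x + 3*y.
Integrating over R: integral_0^1 integral_0^1 (-6*x + 3*y) dx dy = -3/2.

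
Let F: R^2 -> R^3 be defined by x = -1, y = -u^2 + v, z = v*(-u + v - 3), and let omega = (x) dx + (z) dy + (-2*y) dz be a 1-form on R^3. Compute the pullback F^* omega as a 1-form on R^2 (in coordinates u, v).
F^* omega = (2*v*(-u*v + 3*u + v)) du + (-2*u^3 + 4*u^2*v - 6*u^2 + u*v - 3*v^2 + 3*v) dv

Using F^*(f dg) = (f ∘ F) d(g ∘ F), substitute each coordinate x_i by F_i(u, v) in f_i, and replace dx_i by d F_i = (∂F_i/∂u) du + (∂F_i/∂v) dv.
  For the x component: f_1(F) = -1; d F_1 = (0) du + (0) dv
  For the y component: f_2(F) = v*(-u + v - 3); d F_2 = (-2*u) du + (1) dv
  For the z component: f_3(F) = 2*u^2 - 2*v; d F_3 = (-v) du + (-u + 2*v - 3) dv
Combining and collecting du, dv coefficients:
  coeff of du: 2*v*(-u*v + 3*u + v)
  coeff of dv: -2*u^3 + 4*u^2*v - 6*u^2 + u*v - 3*v^2 + 3*v
F^* omega = (2*v*(-u*v + 3*u + v)) du + (-2*u^3 + 4*u^2*v - 6*u^2 + u*v - 3*v^2 + 3*v) dv.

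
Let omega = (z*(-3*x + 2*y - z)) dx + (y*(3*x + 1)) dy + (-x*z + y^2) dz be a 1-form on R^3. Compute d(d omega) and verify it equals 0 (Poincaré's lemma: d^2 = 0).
d(d omega) = 0

Step 1: d omega = sum_{i<j} (∂f_j/∂x_i - ∂f_i/∂x_j) dx_i ∧ dx_j:
  coeff of dx ∧ dy: 3*y - 2*z
  coeff of dx ∧ dz: 3*x - 2*y + z
  coeff of dy ∧ dz: 2*y
Step 2: Apply d again to each 2-form coefficient. The only possible 3-form in R^3 is dx ∧ dy ∧ dz, with coefficient
  ∂(coeff of dy∧dz)/∂x - ∂(coeff of dx∧dz)/∂y + ∂(coeff of dx∧dy)/∂z
  = ∂/∂x (2*y) - ∂/∂y (3*x - 2*y + z) + ∂/∂z (3*y - 2*z).
Each of these terms simplifies to sums of mixed partials that cancel in pairs. The result is 0 (by equality of mixed partials for smooth functions — Schwarz / Clairaut).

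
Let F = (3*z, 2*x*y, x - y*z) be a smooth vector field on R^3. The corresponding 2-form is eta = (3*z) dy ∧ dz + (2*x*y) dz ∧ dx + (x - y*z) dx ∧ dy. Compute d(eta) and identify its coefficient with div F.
d(eta) = (2*x - y) dx ∧ dy ∧ dz; div F = 2*x - y

For a 2-form in R^3 of the form above, applying d gives a 3-form with coefficient ∂P/∂x + ∂Q/∂y + ∂R/∂z:
  ∂P/∂x = 0
  ∂Q/∂y = 2*x
  ∂R/∂z = -y
Sum = 2*x - y, which is exactly div F.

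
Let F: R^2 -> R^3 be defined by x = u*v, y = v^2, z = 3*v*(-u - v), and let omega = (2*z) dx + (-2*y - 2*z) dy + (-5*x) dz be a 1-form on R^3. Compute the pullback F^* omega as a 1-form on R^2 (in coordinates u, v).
F^* omega = (v^2*(9*u - 6*v)) du + (v*(9*u^2 + 36*u*v + 8*v^2)) dv

Using F^*(f dg) = (f ∘ F) d(g ∘ F), substitute each coordinate x_i by F_i(u, v) in f_i, and replace dx_i by d F_i = (∂F_i/∂u) du + (∂F_i/∂v) dv.
  For the x component: f_1(F) = 6*v*(-u - v); d F_1 = (v) du + (u) dv
  For the y component: f_2(F) = 2*v*(3*u + 2*v); d F_2 = (0) du + (2*v) dv
  For the z component: f_3(F) = -5*u*v; d F_3 = (-3*v) du + (-3*u - 6*v) dv
Combining and collecting du, dv coefficients:
  coeff of du: v^2*(9*u - 6*v)
  coeff of dv: v*(9*u^2 + 36*u*v + 8*v^2)
F^* omega = (v^2*(9*u - 6*v)) du + (v*(9*u^2 + 36*u*v + 8*v^2)) dv.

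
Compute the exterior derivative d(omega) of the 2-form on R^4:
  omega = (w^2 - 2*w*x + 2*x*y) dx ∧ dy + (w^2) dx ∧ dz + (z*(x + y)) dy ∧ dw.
d(omega) = (2*w - 2*x + z) dx ∧ dy ∧ dw + (2*w) dx ∧ dz ∧ dw + (-x - y) dy ∧ dz ∧ dw

For a 2-form omega = sum_{i<j} g_{ij} dx_i ∧ dx_j, the exterior derivative is
  d(omega) = sum_{i<j} d(g_{ij}) ∧ dx_i ∧ dx_j = sum_{i<j, k} (∂g_{ij}/∂x_k) dx_k ∧ dx_i ∧ dx_j.
Expand each term, using dx_k ∧ dx_i ∧ dx_j = sgn(permutation) dx_{(a)} ∧ dx_{(b)} ∧ dx_{(c)} with (a < b < c) sorted:
  d(w^2 - 2*w*x + 2*x*y) includes (∂/∂w)(w^2 - 2*w*x + 2*x*y) dw = (2*w - 2*x) dw, which multiplied by dx ∧ dy gives (2*w - 2*x) dx ∧ dy ∧ dw
  d(w^2) includes (∂/∂w)(w^2) dw = (2*w) dw, which multiplied by dx ∧ dz gives (2*w) dx ∧ dz ∧ dw
  d(z*(x + y)) includes (∂/∂x)(z*(x + y)) dx = (z) dx, which multiplied by dy ∧ dw gives (z) dx ∧ dy ∧ dw
  d(z*(x + y)) includes (∂/∂z)(z*(x + y)) dz = (x + y) dz, which multiplied by dy ∧ dw gives (-x - y) dy ∧ dz ∧ dw
Collecting like 3-forms: d(omega) = (2*w - 2*x + z) dx ∧ dy ∧ dw + (2*w) dx ∧ dz ∧ dw + (-x - y) dy ∧ dz ∧ dw.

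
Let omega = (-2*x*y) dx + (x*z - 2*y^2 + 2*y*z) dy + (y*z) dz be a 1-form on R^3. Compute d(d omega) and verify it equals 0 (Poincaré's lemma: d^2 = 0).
d(d omega) = 0

Step 1: d omega = sum_{i<j} (∂f_j/∂x_i - ∂f_i/∂x_j) dx_i ∧ dx_j:
  coeff of dx ∧ dy: 2*x + z
  coeff of dx ∧ dz: 0
  coeff of dy ∧ dz: -x - 2*y + z
Step 2: Apply d again to each 2-form coefficient. The only possible 3-form in R^3 is dx ∧ dy ∧ dz, with coefficient
  ∂(coeff of dy∧dz)/∂x - ∂(coeff of dx∧dz)/∂y + ∂(coeff of dx∧dy)/∂z
  = ∂/∂x (-x - 2*y + z) - ∂/∂y (0) + ∂/∂z (2*x + z).
Each of these terms simplifies to sums of mixed partials that cancel in pairs. The result is 0 (by equality of mixed partials for smooth functions — Schwarz / Clairaut).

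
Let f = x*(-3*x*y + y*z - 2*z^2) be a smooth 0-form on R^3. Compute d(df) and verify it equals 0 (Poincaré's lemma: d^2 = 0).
d(df) = 0

Step 1: df = sum_i (∂f/∂x_i) dx_i = (-6*x*y + y*z - 2*z^2) dx + (x*(-3*x + z)) dy + (x*(y - 4*z)) dz.
Step 2: Apply d again. Using the 1-form formula, the coefficient of dx ∧ dy in d(df) is ∂^2 f/∂x ∂y - ∂^2 f/∂y ∂x = (-6*x + z) - (-6*x + z) = 0 (equality of mixed partials for smooth f).
Similarly for dx ∧ dz and dy ∧ dz — all coefficients vanish. So d(df) = 0.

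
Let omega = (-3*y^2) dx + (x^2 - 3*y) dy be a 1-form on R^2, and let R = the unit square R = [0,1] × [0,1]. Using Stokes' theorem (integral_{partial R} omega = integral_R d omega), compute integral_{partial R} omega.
integral_(partial R) omega = 4

Stokes: integral_partial_R omega = integral_R d omega with d omega = (∂Q/∂x - ∂P/∂y) dx ∧ dy.
  ∂Q/∂x = 2*x
  ∂P/∂y = -6*y
  integrand = ∂Q/∂x - ∂P/∂y = 2*x + 6*y.
Integrating over R: integral_0^1 integral_0^1 (2*x + 6*y) dx dy = 4.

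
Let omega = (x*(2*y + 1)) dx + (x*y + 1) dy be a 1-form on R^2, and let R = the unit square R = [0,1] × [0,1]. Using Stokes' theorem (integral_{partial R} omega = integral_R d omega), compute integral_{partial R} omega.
integral_(partial R) omega = -1/2

Stokes: integral_partial_R omega = integral_R d omega with d omega = (∂Q/∂x - ∂P/∂y) dx ∧ dy.
  ∂Q/∂x = y
  ∂P/∂y = 2*x
  integrand = ∂Q/∂x - ∂P/∂y = -2*x + y.
Integrating over R: integral_0^1 integral_0^1 (-2*x + y) dx dy = -1/2.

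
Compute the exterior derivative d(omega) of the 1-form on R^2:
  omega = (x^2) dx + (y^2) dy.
d(omega) = 0

For a 1-form omega = sum_i f_i dx_i, the exterior derivative is
  d(omega) = sum_{i < j} (∂f_j/∂x_i - ∂f_i/∂x_j) dx_i ∧ dx_j.

Assembling: d(omega) = 0.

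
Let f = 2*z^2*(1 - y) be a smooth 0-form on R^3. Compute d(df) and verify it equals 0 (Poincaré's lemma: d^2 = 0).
d(df) = 0

Step 1: df = sum_i (∂f/∂x_i) dx_i = (0) dx + (-2*z^2) dy + (4*z*(1 - y)) dz.
Step 2: Apply d again. Using the 1-form formula, the coefficient of dx ∧ dy in d(df) is ∂^2 f/∂x ∂y - ∂^2 f/∂y ∂x = (0) - (0) = 0 (equality of mixed partials for smooth f).
Similarly for dx ∧ dz and dy ∧ dz — all coefficients vanish. So d(df) = 0.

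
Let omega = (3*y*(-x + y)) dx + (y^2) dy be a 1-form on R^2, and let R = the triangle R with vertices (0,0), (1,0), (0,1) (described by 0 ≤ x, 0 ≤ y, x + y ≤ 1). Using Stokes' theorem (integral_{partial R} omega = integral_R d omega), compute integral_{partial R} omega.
integral_(partial R) omega = -1/2

Stokes: integral_partial_R omega = integral_R d omega with d omega = (∂Q/∂x - ∂P/∂y) dx ∧ dy.
  ∂Q/∂x = 0
  ∂P/∂y = -3*x + 6*y
  integrand = ∂Q/∂x - ∂P/∂y = 3*x - 6*y.
Integrating over R: integral_0^1 integral_0^{1-x} (3*x - 6*y) dy dx = -1/2.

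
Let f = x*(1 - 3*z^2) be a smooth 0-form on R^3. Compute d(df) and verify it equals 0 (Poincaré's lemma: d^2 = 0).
d(df) = 0

Step 1: df = sum_i (∂f/∂x_i) dx_i = (1 - 3*z^2) dx + (0) dy + (-6*x*z) dz.
Step 2: Apply d again. Using the 1-form formula, the coefficient of dx ∧ dy in d(df) is ∂^2 f/∂x ∂y - ∂^2 f/∂y ∂x = (0) - (0) = 0 (equality of mixed partials for smooth f).
Similarly for dx ∧ dz and dy ∧ dz — all coefficients vanish. So d(df) = 0.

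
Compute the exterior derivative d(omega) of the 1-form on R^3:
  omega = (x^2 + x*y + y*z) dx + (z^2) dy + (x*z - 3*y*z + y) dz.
d(omega) = (-x - z) dx ∧ dy + (-y + z) dx ∧ dz + (1 - 5*z) dy ∧ dz

For a 1-form omega = sum_i f_i dx_i, the exterior derivative is
  d(omega) = sum_{i < j} (∂f_j/∂x_i - ∂f_i/∂x_j) dx_i ∧ dx_j.
  coefficient of dx ∧ dy: ∂f_2/∂x - ∂f_1/∂y = ∂(z^2)/∂x - ∂(x^2 + x*y + y*z)/∂y = -x - z
  coefficient of dx ∧ dz: ∂f_3/∂x - ∂f_1/∂z = ∂(x*z - 3*y*z + y)/∂x - ∂(x^2 + x*y + y*z)/∂z = -y + z
  coefficient of dy ∧ dz: ∂f_3/∂y - ∂f_2/∂z = ∂(x*z - 3*y*z + y)/∂y - ∂(z^2)/∂z = 1 - 5*z
Assembling: d(omega) = (-x - z) dx ∧ dy + (-y + z) dx ∧ dz + (1 - 5*z) dy ∧ dz.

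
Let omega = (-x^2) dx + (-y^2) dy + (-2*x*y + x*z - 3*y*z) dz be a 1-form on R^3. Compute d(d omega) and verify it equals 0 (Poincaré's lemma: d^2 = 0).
d(d omega) = 0

Step 1: d omega = sum_{i<j} (∂f_j/∂x_i - ∂f_i/∂x_j) dx_i ∧ dx_j:
  coeff of dx ∧ dy: 0
  coeff of dx ∧ dz: -2*y + z
  coeff of dy ∧ dz: -2*x - 3*z
Step 2: Apply d again to each 2-form coefficient. The only possible 3-form in R^3 is dx ∧ dy ∧ dz, with coefficient
  ∂(coeff of dy∧dz)/∂x - ∂(coeff of dx∧dz)/∂y + ∂(coeff of dx∧dy)/∂z
  = ∂/∂x (-2*x - 3*z) - ∂/∂y (-2*y + z) + ∂/∂z (0).
Each of these terms simplifies to sums of mixed partials that cancel in pairs. The result is 0 (by equality of mixed partials for smooth functions — Schwarz / Clairaut).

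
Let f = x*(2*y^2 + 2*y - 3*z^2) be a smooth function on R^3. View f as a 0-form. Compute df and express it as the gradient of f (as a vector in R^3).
df = (2*y^2 + 2*y - 3*z^2) dx + (2*x*(2*y + 1)) dy + (-6*x*z) dz; grad f = (2*y^2 + 2*y - 3*z^2, 2*x*(2*y + 1), -6*x*z)

For a 0-form f, d f = (∂f/∂x) dx + (∂f/∂y) dy + (∂f/∂z) dz. The components of the vector representation are exactly the entries of grad f in Cartesian coordinates:
  ∂f/∂x = 2*y^2 + 2*y - 3*z^2
  ∂f/∂y = 2*x*(2*y + 1)
  ∂f/∂z = -6*x*z.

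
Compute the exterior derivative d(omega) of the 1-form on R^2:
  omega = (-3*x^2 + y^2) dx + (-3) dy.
d(omega) = (-2*y) dx ∧ dy

For a 1-form omega = sum_i f_i dx_i, the exterior derivative is
  d(omega) = sum_{i < j} (∂f_j/∂x_i - ∂f_i/∂x_j) dx_i ∧ dx_j.
  coefficient of dx ∧ dy: ∂f_2/∂x - ∂f_1/∂y = ∂(-3)/∂x - ∂(-3*x^2 + y^2)/∂y = -2*y
Assembling: d(omega) = (-2*y) dx ∧ dy.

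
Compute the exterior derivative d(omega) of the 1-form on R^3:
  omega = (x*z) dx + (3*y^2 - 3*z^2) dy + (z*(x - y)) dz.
d(omega) = (-x + z) dx ∧ dz + (5*z) dy ∧ dz

For a 1-form omega = sum_i f_i dx_i, the exterior derivative is
  d(omega) = sum_{i < j} (∂f_j/∂x_i - ∂f_i/∂x_j) dx_i ∧ dx_j.
  coefficient of dx ∧ dz: ∂f_3/∂x - ∂f_1/∂z = ∂(z*(x - y))/∂x - ∂(x*z)/∂z = -x + z
  coefficient of dy ∧ dz: ∂f_3/∂y - ∂f_2/∂z = ∂(z*(x - y))/∂y - ∂(3*y^2 - 3*z^2)/∂z = 5*z
Assembling: d(omega) = (-x + z) dx ∧ dz + (5*z) dy ∧ dz.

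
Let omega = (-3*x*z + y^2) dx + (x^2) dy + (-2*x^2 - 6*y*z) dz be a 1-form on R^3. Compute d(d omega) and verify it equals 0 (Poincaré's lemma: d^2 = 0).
d(d omega) = 0

Step 1: d omega = sum_{i<j} (∂f_j/∂x_i - ∂f_i/∂x_j) dx_i ∧ dx_j:
  coeff of dx ∧ dy: 2*x - 2*y
  coeff of dx ∧ dz: -x
  coeff of dy ∧ dz: -6*z
Step 2: Apply d again to each 2-form coefficient. The only possible 3-form in R^3 is dx ∧ dy ∧ dz, with coefficient
  ∂(coeff of dy∧dz)/∂x - ∂(coeff of dx∧dz)/∂y + ∂(coeff of dx∧dy)/∂z
  = ∂/∂x (-6*z) - ∂/∂y (-x) + ∂/∂z (2*x - 2*y).
Each of these terms simplifies to sums of mixed partials that cancel in pairs. The result is 0 (by equality of mixed partials for smooth functions — Schwarz / Clairaut).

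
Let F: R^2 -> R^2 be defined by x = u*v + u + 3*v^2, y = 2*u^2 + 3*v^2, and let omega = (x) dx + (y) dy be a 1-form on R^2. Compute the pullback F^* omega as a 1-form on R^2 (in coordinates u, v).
F^* omega = (8*u^3 + 13*u*v^2 + 2*u*v + u + 3*v^3 + 3*v^2) du + (13*u^2*v + u^2 + 9*u*v^2 + 6*u*v + 36*v^3) dv

Using F^*(f dg) = (f ∘ F) d(g ∘ F), substitute each coordinate x_i by F_i(u, v) in f_i, and replace dx_i by d F_i = (∂F_i/∂u) du + (∂F_i/∂v) dv.
  For the x component: f_1(F) = u*v + u + 3*v^2; d F_1 = (v + 1) du + (u + 6*v) dv
  For the y component: f_2(F) = 2*u^2 + 3*v^2; d F_2 = (4*u) du + (6*v) dv
Combining and collecting du, dv coefficients:
  coeff of du: 8*u^3 + 13*u*v^2 + 2*u*v + u + 3*v^3 + 3*v^2
  coeff of dv: 13*u^2*v + u^2 + 9*u*v^2 + 6*u*v + 36*v^3
F^* omega = (8*u^3 + 13*u*v^2 + 2*u*v + u + 3*v^3 + 3*v^2) du + (13*u^2*v + u^2 + 9*u*v^2 + 6*u*v + 36*v^3) dv.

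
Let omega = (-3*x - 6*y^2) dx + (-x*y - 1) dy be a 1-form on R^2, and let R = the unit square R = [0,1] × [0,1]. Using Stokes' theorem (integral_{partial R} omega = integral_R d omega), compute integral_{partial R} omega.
integral_(partial R) omega = 11/2

Stokes: integral_partial_R omega = integral_R d omega with d omega = (∂Q/∂x - ∂P/∂y) dx ∧ dy.
  ∂Q/∂x = -y
  ∂P/∂y = -12*y
  integrand = ∂Q/∂x - ∂P/∂y = 11*y.
Integrating over R: integral_0^1 integral_0^1 (11*y) dx dy = 11/2.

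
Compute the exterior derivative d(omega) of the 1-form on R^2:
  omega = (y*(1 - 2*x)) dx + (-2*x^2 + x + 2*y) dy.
d(omega) = (-2*x) dx ∧ dy

For a 1-form omega = sum_i f_i dx_i, the exterior derivative is
  d(omega) = sum_{i < j} (∂f_j/∂x_i - ∂f_i/∂x_j) dx_i ∧ dx_j.
  coefficient of dx ∧ dy: ∂f_2/∂x - ∂f_1/∂y = ∂(-2*x^2 + x + 2*y)/∂x - ∂(y*(1 - 2*x))/∂y = -2*x
Assembling: d(omega) = (-2*x) dx ∧ dy.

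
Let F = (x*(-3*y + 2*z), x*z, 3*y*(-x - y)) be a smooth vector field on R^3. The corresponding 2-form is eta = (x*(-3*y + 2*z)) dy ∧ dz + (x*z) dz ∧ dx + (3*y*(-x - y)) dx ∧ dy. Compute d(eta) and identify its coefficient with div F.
d(eta) = (-3*y + 2*z) dx ∧ dy ∧ dz; div F = -3*y + 2*z

For a 2-form in R^3 of the form above, applying d gives a 3-form with coefficient ∂P/∂x + ∂Q/∂y + ∂R/∂z:
  ∂P/∂x = -3*y + 2*z
  ∂Q/∂y = 0
  ∂R/∂z = 0
Sum = -3*y + 2*z, which is exactly div F.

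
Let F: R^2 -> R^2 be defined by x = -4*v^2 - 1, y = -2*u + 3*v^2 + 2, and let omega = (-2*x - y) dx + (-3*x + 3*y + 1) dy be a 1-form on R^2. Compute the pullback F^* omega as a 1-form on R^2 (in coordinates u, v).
F^* omega = (12*u - 42*v^2 - 20) du + (2*v*(-26*u + 43*v^2 + 30)) dv

Using F^*(f dg) = (f ∘ F) d(g ∘ F), substitute each coordinate x_i by F_i(u, v) in f_i, and replace dx_i by d F_i = (∂F_i/∂u) du + (∂F_i/∂v) dv.
  For the x component: f_1(F) = 2*u + 5*v^2; d F_1 = (0) du + (-8*v) dv
  For the y component: f_2(F) = -6*u + 21*v^2 + 10; d F_2 = (-2) du + (6*v) dv
Combining and collecting du, dv coefficients:
  coeff of du: 12*u - 42*v^2 - 20
  coeff of dv: 2*v*(-26*u + 43*v^2 + 30)
F^* omega = (12*u - 42*v^2 - 20) du + (2*v*(-26*u + 43*v^2 + 30)) dv.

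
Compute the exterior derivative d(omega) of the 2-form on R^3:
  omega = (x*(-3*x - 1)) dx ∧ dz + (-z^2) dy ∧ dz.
d(omega) = 0

For a 2-form omega = sum_{i<j} g_{ij} dx_i ∧ dx_j, the exterior derivative is
  d(omega) = sum_{i<j} d(g_{ij}) ∧ dx_i ∧ dx_j = sum_{i<j, k} (∂g_{ij}/∂x_k) dx_k ∧ dx_i ∧ dx_j.
Expand each term, using dx_k ∧ dx_i ∧ dx_j = sgn(permutation) dx_{(a)} ∧ dx_{(b)} ∧ dx_{(c)} with (a < b < c) sorted:

Collecting like 3-forms: d(omega) = 0.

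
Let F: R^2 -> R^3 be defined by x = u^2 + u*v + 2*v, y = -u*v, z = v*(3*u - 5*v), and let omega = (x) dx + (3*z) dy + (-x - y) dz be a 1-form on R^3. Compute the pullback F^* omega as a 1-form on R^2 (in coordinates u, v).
F^* omega = (2*u^3 - 8*u*v^2 + 4*u*v + 15*v^3 - 4*v^2) du + (-2*u^3 + 2*u^2*v + 2*u^2 + 15*u*v^2 - 2*u*v + 20*v^2 + 4*v) dv

Using F^*(f dg) = (f ∘ F) d(g ∘ F), substitute each coordinate x_i by F_i(u, v) in f_i, and replace dx_i by d F_i = (∂F_i/∂u) du + (∂F_i/∂v) dv.
  For the x component: f_1(F) = u^2 + u*v + 2*v; d F_1 = (2*u + v) du + (u + 2) dv
  For the y component: f_2(F) = 3*v*(3*u - 5*v); d F_2 = (-v) du + (-u) dv
  For the z component: f_3(F) = -u^2 - 2*v; d F_3 = (3*v) du + (3*u - 10*v) dv
Combining and collecting du, dv coefficients:
  coeff of du: 2*u^3 - 8*u*v^2 + 4*u*v + 15*v^3 - 4*v^2
  coeff of dv: -2*u^3 + 2*u^2*v + 2*u^2 + 15*u*v^2 - 2*u*v + 20*v^2 + 4*v
F^* omega = (2*u^3 - 8*u*v^2 + 4*u*v + 15*v^3 - 4*v^2) du + (-2*u^3 + 2*u^2*v + 2*u^2 + 15*u*v^2 - 2*u*v + 20*v^2 + 4*v) dv.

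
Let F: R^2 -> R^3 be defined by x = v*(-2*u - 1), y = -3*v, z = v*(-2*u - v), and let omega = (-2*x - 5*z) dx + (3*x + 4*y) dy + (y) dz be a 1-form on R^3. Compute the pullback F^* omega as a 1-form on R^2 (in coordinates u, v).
F^* omega = (v^2*(-28*u - 10*v + 2)) du + (v*(-28*u^2 - 10*u*v + 6*u + v + 43)) dv

Using F^*(f dg) = (f ∘ F) d(g ∘ F), substitute each coordinate x_i by F_i(u, v) in f_i, and replace dx_i by d F_i = (∂F_i/∂u) du + (∂F_i/∂v) dv.
  For the x component: f_1(F) = v*(14*u + 5*v + 2); d F_1 = (-2*v) du + (-2*u - 1) dv
  For the y component: f_2(F) = 3*v*(-2*u - 5); d F_2 = (0) du + (-3) dv
  For the z component: f_3(F) = -3*v; d F_3 = (-2*v) du + (-2*u - 2*v) dv
Combining and collecting du, dv coefficients:
  coeff of du: v^2*(-28*u - 10*v + 2)
  coeff of dv: v*(-28*u^2 - 10*u*v + 6*u + v + 43)
F^* omega = (v^2*(-28*u - 10*v + 2)) du + (v*(-28*u^2 - 10*u*v + 6*u + v + 43)) dv.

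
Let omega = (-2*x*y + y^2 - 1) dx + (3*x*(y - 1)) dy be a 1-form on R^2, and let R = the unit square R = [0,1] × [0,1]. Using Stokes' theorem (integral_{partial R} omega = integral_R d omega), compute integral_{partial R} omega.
integral_(partial R) omega = -3/2

Stokes: integral_partial_R omega = integral_R d omega with d omega = (∂Q/∂x - ∂P/∂y) dx ∧ dy.
  ∂Q/∂x = 3*y - 3
  ∂P/∂y = -2*x + 2*y
  integrand = ∂Q/∂x - ∂P/∂y = 2*x + y - 3.
Integrating over R: integral_0^1 integral_0^1 (2*x + y - 3) dx dy = -3/2.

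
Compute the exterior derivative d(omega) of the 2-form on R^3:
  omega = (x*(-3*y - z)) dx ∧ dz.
d(omega) = (3*x) dx ∧ dy ∧ dz

For a 2-form omega = sum_{i<j} g_{ij} dx_i ∧ dx_j, the exterior derivative is
  d(omega) = sum_{i<j} d(g_{ij}) ∧ dx_i ∧ dx_j = sum_{i<j, k} (∂g_{ij}/∂x_k) dx_k ∧ dx_i ∧ dx_j.
Expand each term, using dx_k ∧ dx_i ∧ dx_j = sgn(permutation) dx_{(a)} ∧ dx_{(b)} ∧ dx_{(c)} with (a < b < c) sorted:
  d(x*(-3*y - z)) includes (∂/∂y)(x*(-3*y - z)) dy = (-3*x) dy, which multiplied by dx ∧ dz gives (3*x) dx ∧ dy ∧ dz
Collecting like 3-forms: d(omega) = (3*x) dx ∧ dy ∧ dz.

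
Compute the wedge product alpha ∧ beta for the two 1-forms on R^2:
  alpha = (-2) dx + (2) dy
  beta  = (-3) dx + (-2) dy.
alpha ∧ beta = (10) dx ∧ dy

Distribute the wedge, using dx_i ∧ dx_j = -dx_j ∧ dx_i and dx_i ∧ dx_i = 0. For each pair (i, j) with i < j, the coefficient of dx_i ∧ dx_j in alpha ∧ beta is (alpha_i * beta_j - alpha_j * beta_i). Collecting: alpha ∧ beta = (10) dx ∧ dy.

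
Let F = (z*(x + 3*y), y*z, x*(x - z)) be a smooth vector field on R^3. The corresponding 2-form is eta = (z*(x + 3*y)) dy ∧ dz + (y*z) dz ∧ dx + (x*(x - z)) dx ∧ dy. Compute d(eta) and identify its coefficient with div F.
d(eta) = (-x + 2*z) dx ∧ dy ∧ dz; div F = -x + 2*z

For a 2-form in R^3 of the form above, applying d gives a 3-form with coefficient ∂P/∂x + ∂Q/∂y + ∂R/∂z:
  ∂P/∂x = z
  ∂Q/∂y = z
  ∂R/∂z = -x
Sum = -x + 2*z, which is exactly div F.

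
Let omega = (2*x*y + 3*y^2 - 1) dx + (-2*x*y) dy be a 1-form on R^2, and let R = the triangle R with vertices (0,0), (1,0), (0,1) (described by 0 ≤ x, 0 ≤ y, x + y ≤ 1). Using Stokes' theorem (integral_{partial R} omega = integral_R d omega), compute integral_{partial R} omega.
integral_(partial R) omega = -5/3

Stokes: integral_partial_R omega = integral_R d omega with d omega = (∂Q/∂x - ∂P/∂y) dx ∧ dy.
  ∂Q/∂x = -2*y
  ∂P/∂y = 2*x + 6*y
  integrand = ∂Q/∂x - ∂P/∂y = -2*x - 8*y.
Integrating over R: integral_0^1 integral_0^{1-x} (-2*x - 8*y) dy dx = -5/3.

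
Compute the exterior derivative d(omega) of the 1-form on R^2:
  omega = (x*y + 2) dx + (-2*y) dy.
d(omega) = (-x) dx ∧ dy

For a 1-form omega = sum_i f_i dx_i, the exterior derivative is
  d(omega) = sum_{i < j} (∂f_j/∂x_i - ∂f_i/∂x_j) dx_i ∧ dx_j.
  coefficient of dx ∧ dy: ∂f_2/∂x - ∂f_1/∂y = ∂(-2*y)/∂x - ∂(x*y + 2)/∂y = -x
Assembling: d(omega) = (-x) dx ∧ dy.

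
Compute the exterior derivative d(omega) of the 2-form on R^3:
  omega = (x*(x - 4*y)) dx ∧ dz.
d(omega) = (4*x) dx ∧ dy ∧ dz

For a 2-form omega = sum_{i<j} g_{ij} dx_i ∧ dx_j, the exterior derivative is
  d(omega) = sum_{i<j} d(g_{ij}) ∧ dx_i ∧ dx_j = sum_{i<j, k} (∂g_{ij}/∂x_k) dx_k ∧ dx_i ∧ dx_j.
Expand each term, using dx_k ∧ dx_i ∧ dx_j = sgn(permutation) dx_{(a)} ∧ dx_{(b)} ∧ dx_{(c)} with (a < b < c) sorted:
  d(x*(x - 4*y)) includes (∂/∂y)(x*(x - 4*y)) dy = (-4*x) dy, which multiplied by dx ∧ dz gives (4*x) dx ∧ dy ∧ dz
Collecting like 3-forms: d(omega) = (4*x) dx ∧ dy ∧ dz.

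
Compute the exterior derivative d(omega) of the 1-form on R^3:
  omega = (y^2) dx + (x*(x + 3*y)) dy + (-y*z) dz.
d(omega) = (2*x + y) dx ∧ dy + (-z) dy ∧ dz

For a 1-form omega = sum_i f_i dx_i, the exterior derivative is
  d(omega) = sum_{i < j} (∂f_j/∂x_i - ∂f_i/∂x_j) dx_i ∧ dx_j.
  coefficient of dx ∧ dy: ∂f_2/∂x - ∂f_1/∂y = ∂(x*(x + 3*y))/∂x - ∂(y^2)/∂y = 2*x + y
  coefficient of dy ∧ dz: ∂f_3/∂y - ∂f_2/∂z = ∂(-y*z)/∂y - ∂(x*(x + 3*y))/∂z = -z
Assembling: d(omega) = (2*x + y) dx ∧ dy + (-z) dy ∧ dz.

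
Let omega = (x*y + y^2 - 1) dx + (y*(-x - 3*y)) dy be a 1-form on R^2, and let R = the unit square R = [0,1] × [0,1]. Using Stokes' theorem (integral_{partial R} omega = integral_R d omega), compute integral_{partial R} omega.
integral_(partial R) omega = -2

Stokes: integral_partial_R omega = integral_R d omega with d omega = (∂Q/∂x - ∂P/∂y) dx ∧ dy.
  ∂Q/∂x = -y
  ∂P/∂y = x + 2*y
  integrand = ∂Q/∂x - ∂P/∂y = -x - 3*y.
Integrating over R: integral_0^1 integral_0^1 (-x - 3*y) dx dy = -2.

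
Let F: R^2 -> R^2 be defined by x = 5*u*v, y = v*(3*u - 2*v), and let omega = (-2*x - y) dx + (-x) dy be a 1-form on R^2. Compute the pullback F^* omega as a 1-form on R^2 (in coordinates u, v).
F^* omega = (10*v^2*(-8*u + v)) du + (10*u*v*(-8*u + 3*v)) dv

Using F^*(f dg) = (f ∘ F) d(g ∘ F), substitute each coordinate x_i by F_i(u, v) in f_i, and replace dx_i by d F_i = (∂F_i/∂u) du + (∂F_i/∂v) dv.
  For the x component: f_1(F) = v*(-13*u + 2*v); d F_1 = (5*v) du + (5*u) dv
  For the y component: f_2(F) = -5*u*v; d F_2 = (3*v) du + (3*u - 4*v) dv
Combining and collecting du, dv coefficients:
  coeff of du: 10*v^2*(-8*u + v)
  coeff of dv: 10*u*v*(-8*u + 3*v)
F^* omega = (10*v^2*(-8*u + v)) du + (10*u*v*(-8*u + 3*v)) dv.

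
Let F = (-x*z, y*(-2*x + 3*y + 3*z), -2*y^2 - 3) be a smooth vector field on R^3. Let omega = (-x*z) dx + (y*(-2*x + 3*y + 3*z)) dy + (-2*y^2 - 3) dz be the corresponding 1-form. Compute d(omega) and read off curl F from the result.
d(omega) = (-7*y) dy ∧ dz + (-x) dz ∧ dx + (-2*y) dx ∧ dy; curl F = (-7*y, -x, -2*y)

d omega = sum_{i<j} (∂f_j/∂x_i - ∂f_i/∂x_j) dx_i ∧ dx_j. Under the identification (dy ∧ dz, dz ∧ dx, dx ∧ dy) ↔ (e_x, e_y, e_z), the coefficients are exactly the components of curl F. Compute:
  ∂R/∂y - ∂Q/∂z = (-4*y) - (3*y) = -7*y
  ∂P/∂z - ∂R/∂x = (-x) - (0) = -x
  ∂Q/∂x - ∂P/∂y = (-2*y) - (0) = -2*y.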